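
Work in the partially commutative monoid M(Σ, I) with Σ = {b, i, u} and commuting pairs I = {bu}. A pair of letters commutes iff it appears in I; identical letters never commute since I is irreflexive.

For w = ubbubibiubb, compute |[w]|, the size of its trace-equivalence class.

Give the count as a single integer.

piece 0:u — minimal
piece 1:b — minimal
piece 2:b rests on {1:b}
piece 3:u rests on {0:u}
piece 4:b rests on {2:b}
piece 5:i rests on {3:u, 4:b}
piece 6:b rests on {5:i}
piece 7:i rests on {6:b}
piece 8:u rests on {7:i}
piece 9:b rests on {7:i}
piece 10:b rests on {9:b}
minimal pieces: {0:u, 1:b}
ways to finish when only these pieces remain (= sum over removing one remaining piece with nothing left below it):
  1 left: {8}→1  {10}→1
  2 left: {8,10}→2  {9,10}→1
  3 left: {8,9,10}→3
  4 left: {7,8,9,10}→3
  5 left: {6,7,8,9,10}→3
  6 left: {5,6,7,8,9,10}→3
  7 left: {3,5,6,7,8,9,10}→3  {4,5,6,7,8,9,10}→3
  8 left: {0,3,5,6,7,8,9,10}→3  {2,4,5,6,7,8,9,10}→3  {3,4,5,6,7,8,9,10}→6
  9 left: {0,3,4,5,6,7,8,9,10}→9  {1,2,4,5,6,7,8,9,10}→3  {2,3,4,5,6,7,8,9,10}→9
  placing 0:u first → 12 extensions
  placing 1:b first → 18 extensions
total linear extensions = 30

30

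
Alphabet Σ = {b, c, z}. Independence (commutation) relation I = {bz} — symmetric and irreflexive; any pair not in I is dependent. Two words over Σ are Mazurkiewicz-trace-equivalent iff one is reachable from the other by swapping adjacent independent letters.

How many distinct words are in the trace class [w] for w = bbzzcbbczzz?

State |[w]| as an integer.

drop 0:b onto floor
drop 1:b onto {0:b}
drop 2:z onto floor
drop 3:z onto {2:z}
drop 4:c onto {1:b, 3:z}
drop 5:b onto {4:c}
drop 6:b onto {5:b}
drop 7:c onto {6:b}
drop 8:z onto {7:c}
drop 9:z onto {8:z}
drop 10:z onto {9:z}
ground layer = {0:b, 2:z}
drop-orders for the pieces not yet dropped (sum over which currently-grounded one goes next):
  1 to go: {10} 1
  2 to go: {9,10} 1
  3 to go: {8,9,10} 1
  4 to go: {7,8,9,10} 1
  5 to go: {6,7,8,9,10} 1
  6 to go: {5,6,7,8,9,10} 1
  7 to go: {4,5,6,7,8,9,10} 1
  8 to go: {1,4,5,6,7,8,9,10} 1  {3,4,5,6,7,8,9,10} 1
  9 to go: {0,1,4,5,6,7,8,9,10} 1  {1,3,4,5,6,7,8,9,10} 2  {2,3,4,5,6,7,8,9,10} 1
  if 0:b drops first: 3 orders
  if 2:z drops first: 3 orders
heap linearizations: 6

6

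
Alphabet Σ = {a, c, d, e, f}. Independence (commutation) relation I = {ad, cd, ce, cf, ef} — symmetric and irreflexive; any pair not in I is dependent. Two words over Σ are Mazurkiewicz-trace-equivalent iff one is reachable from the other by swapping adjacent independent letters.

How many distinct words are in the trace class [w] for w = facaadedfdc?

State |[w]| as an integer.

#0=f has no predecessor
#1=a depends on [0:f]
#2=c depends on [1:a]
#3=a depends on [2:c]
#4=a depends on [3:a]
#5=d depends on [0:f]
#6=e depends on [4:a, 5:d]
#7=d depends on [6:e]
#8=f depends on [7:d]
#9=d depends on [8:f]
#10=c depends on [4:a]
sources: [0:f]
N(rest) = Σ N(rest − s) over sources s of rest; N(one piece) = 1:
  size 1 → [9]=1  [10]=1
  size 2 → [8,9]=1  [9,10]=2
  size 3 → [7,8,9]=1  [8,9,10]=3
  size 4 → [6,7,8,9]=1  [7,8,9,10]=4
  size 5 → [5,6,7,8,9]=1  [6,7,8,9,10]=5
  size 6 → [4,6,7,8,9,10]=5  [5,6,7,8,9,10]=6
  size 7 → [3,4,6,7,8,9,10]=5  [4,5,6,7,8,9,10]=11
  size 8 → [2,3,4,6,7,8,9,10]=5  [3,4,5,6,7,8,9,10]=16
  size 9 → [1,2,3,4,6,7,8,9,10]=5  [2,3,4,5,6,7,8,9,10]=21
  first=0(f) contributes 26

26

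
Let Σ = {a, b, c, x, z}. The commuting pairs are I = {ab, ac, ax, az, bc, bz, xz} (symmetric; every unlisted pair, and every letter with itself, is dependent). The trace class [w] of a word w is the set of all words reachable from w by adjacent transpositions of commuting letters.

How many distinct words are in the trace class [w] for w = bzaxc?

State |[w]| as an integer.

piece 0:b — minimal
piece 1:z — minimal
piece 2:a — minimal
piece 3:x rests on {0:b}
piece 4:c rests on {1:z, 3:x}
minimal pieces: {0:b, 1:z, 2:a}
ways to finish when only these pieces remain (= sum over removing one remaining piece with nothing left below it):
  1 left: {2}→1  {4}→1
  2 left: {1,4}→1  {2,4}→2  {3,4}→1
  3 left: {0,3,4}→1  {1,2,4}→3  {1,3,4}→2  {2,3,4}→3
  placing 0:b first → 8 extensions
  placing 1:z first → 4 extensions
  placing 2:a first → 3 extensions
total linear extensions = 15

15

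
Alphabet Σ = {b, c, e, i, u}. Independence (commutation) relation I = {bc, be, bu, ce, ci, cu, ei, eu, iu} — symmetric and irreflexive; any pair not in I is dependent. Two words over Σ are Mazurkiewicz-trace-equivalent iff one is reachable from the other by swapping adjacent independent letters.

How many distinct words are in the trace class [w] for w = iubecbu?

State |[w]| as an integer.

0(i) covers ∅
1(u) covers ∅
2(b) covers 0:i
3(e) covers ∅
4(c) covers ∅
5(b) covers 2:b
6(u) covers 1:u
floor of heap: 0:i, 1:u, 3:e, 4:c
completions by unplaced set U, small U first (add the entries for U minus each lowest piece of U):
  |U|=1: {3}:1  {4}:1  {5}:1  {6}:1
  |U|=2: {1,6}:1  {2,5}:1  {3,4}:2  {3,5}:2  {3,6}:2  {4,5}:2  {4,6}:2  {5,6}:2
  |U|=3: {0,2,5}:1  {1,3,6}:3  {1,4,6}:3  {1,5,6}:3  {2,3,5}:3  {2,4,5}:3  {2,5,6}:3  {3,4,5}:6  {3,4,6}:6  {3,5,6}:6  {4,5,6}:6
  |U|=4: {0,2,3,5}:4  {0,2,4,5}:4  {0,2,5,6}:4  {1,2,5,6}:6  {1,3,4,6}:12  {1,3,5,6}:12  {1,4,5,6}:12  {2,3,4,5}:12  {2,3,5,6}:12  {2,4,5,6}:12  {3,4,5,6}:24
  |U|=5: {0,1,2,5,6}:10  {0,2,3,4,5}:20  {0,2,3,5,6}:20  {0,2,4,5,6}:20  {1,2,3,5,6}:30  {1,2,4,5,6}:30  {1,3,4,5,6}:60  {2,3,4,5,6}:60
  start at 0(i): 180
  start at 1(u): 120
  start at 3(e): 60
  start at 4(c): 60
sum over floor = 420

420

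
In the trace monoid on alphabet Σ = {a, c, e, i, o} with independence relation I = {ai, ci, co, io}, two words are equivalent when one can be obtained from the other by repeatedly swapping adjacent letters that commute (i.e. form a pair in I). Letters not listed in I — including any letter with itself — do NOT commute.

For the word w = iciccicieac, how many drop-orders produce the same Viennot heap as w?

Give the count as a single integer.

70

drop 0:i onto floor
drop 1:c onto floor
drop 2:i onto {0:i}
drop 3:c onto {1:c}
drop 4:c onto {3:c}
drop 5:i onto {2:i}
drop 6:c onto {4:c}
drop 7:i onto {5:i}
drop 8:e onto {6:c, 7:i}
drop 9:a onto {8:e}
drop 10:c onto {9:a}
ground layer = {0:i, 1:c}
drop-orders for the pieces not yet dropped (sum over which currently-grounded one goes next):
  1 to go: {10} 1
  2 to go: {9,10} 1
  3 to go: {8,9,10} 1
  4 to go: {6,8,9,10} 1  {7,8,9,10} 1
  5 to go: {4,6,8,9,10} 1  {5,7,8,9,10} 1  {6,7,8,9,10} 2
  6 to go: {2,5,7,8,9,10} 1  {3,4,6,8,9,10} 1  {4,6,7,8,9,10} 3  {5,6,7,8,9,10} 3
  7 to go: {0,2,5,7,8,9,10} 1  {1,3,4,6,8,9,10} 1  {2,5,6,7,8,9,10} 4  {3,4,6,7,8,9,10} 4  {4,5,6,7,8,9,10} 6
  8 to go: {0,2,5,6,7,8,9,10} 5  {1,3,4,6,7,8,9,10} 5  {2,4,5,6,7,8,9,10} 10  {3,4,5,6,7,8,9,10} 10
  9 to go: {0,2,4,5,6,7,8,9,10} 15  {1,3,4,5,6,7,8,9,10} 15  {2,3,4,5,6,7,8,9,10} 20
  if 0:i drops first: 35 orders
  if 1:c drops first: 35 orders
heap linearizations: 70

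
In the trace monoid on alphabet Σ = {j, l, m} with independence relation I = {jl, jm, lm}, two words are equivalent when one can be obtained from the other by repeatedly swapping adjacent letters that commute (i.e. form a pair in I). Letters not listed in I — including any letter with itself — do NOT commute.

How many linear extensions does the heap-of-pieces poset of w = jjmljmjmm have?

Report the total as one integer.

630

0(j) covers ∅
1(j) covers 0:j
2(m) covers ∅
3(l) covers ∅
4(j) covers 1:j
5(m) covers 2:m
6(j) covers 4:j
7(m) covers 5:m
8(m) covers 7:m
floor of heap: 0:j, 2:m, 3:l
completions by unplaced set U, small U first (add the entries for U minus each lowest piece of U):
  |U|=1: {3}:1  {6}:1  {8}:1
  |U|=2: {3,6}:2  {3,8}:2  {4,6}:1  {6,8}:2  {7,8}:1
  |U|=3: {1,4,6}:1  {3,4,6}:3  {3,6,8}:6  {3,7,8}:3  {4,6,8}:3  {5,7,8}:1  {6,7,8}:3
  |U|=4: {0,1,4,6}:1  {1,3,4,6}:4  {1,4,6,8}:4  {2,5,7,8}:1  {3,4,6,8}:12  {3,5,7,8}:4  {3,6,7,8}:12  {4,6,7,8}:6  {5,6,7,8}:4
  |U|=5: {0,1,3,4,6}:5  {0,1,4,6,8}:5  {1,3,4,6,8}:20  {1,4,6,7,8}:10  {2,3,5,7,8}:5  {2,5,6,7,8}:5  {3,4,6,7,8}:30  {3,5,6,7,8}:20  {4,5,6,7,8}:10
  |U|=6: {0,1,3,4,6,8}:30  {0,1,4,6,7,8}:15  {1,3,4,6,7,8}:60  {1,4,5,6,7,8}:20  {2,3,5,6,7,8}:30  {2,4,5,6,7,8}:15  {3,4,5,6,7,8}:60
  |U|=7: {0,1,3,4,6,7,8}:105  {0,1,4,5,6,7,8}:35  {1,2,4,5,6,7,8}:35  {1,3,4,5,6,7,8}:140  {2,3,4,5,6,7,8}:105
  start at 0(j): 280
  start at 2(m): 280
  start at 3(l): 70
sum over floor = 630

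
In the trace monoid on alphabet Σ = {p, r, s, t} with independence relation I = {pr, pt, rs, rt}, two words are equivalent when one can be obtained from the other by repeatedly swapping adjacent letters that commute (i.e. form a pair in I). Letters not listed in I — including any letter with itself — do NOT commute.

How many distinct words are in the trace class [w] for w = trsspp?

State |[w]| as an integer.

0(t) covers ∅
1(r) covers ∅
2(s) covers 0:t
3(s) covers 2:s
4(p) covers 3:s
5(p) covers 4:p
floor of heap: 0:t, 1:r
completions by unplaced set U, small U first (add the entries for U minus each lowest piece of U):
  |U|=1: {1}:1  {5}:1
  |U|=2: {1,5}:2  {4,5}:1
  |U|=3: {1,4,5}:3  {3,4,5}:1
  |U|=4: {1,3,4,5}:4  {2,3,4,5}:1
  start at 0(t): 5
  start at 1(r): 1
sum over floor = 6

6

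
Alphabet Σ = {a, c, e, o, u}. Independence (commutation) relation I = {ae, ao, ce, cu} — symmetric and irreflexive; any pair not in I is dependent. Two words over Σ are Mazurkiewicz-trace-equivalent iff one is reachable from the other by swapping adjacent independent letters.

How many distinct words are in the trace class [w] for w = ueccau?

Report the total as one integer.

piece 0:u — minimal
piece 1:e rests on {0:u}
piece 2:c — minimal
piece 3:c rests on {2:c}
piece 4:a rests on {0:u, 3:c}
piece 5:u rests on {1:e, 4:a}
minimal pieces: {0:u, 2:c}
ways to finish when only these pieces remain (= sum over removing one remaining piece with nothing left below it):
  1 left: {5}→1
  2 left: {1,5}→1  {4,5}→1
  3 left: {1,4,5}→2  {3,4,5}→1
  4 left: {0,1,4,5}→2  {1,3,4,5}→3  {2,3,4,5}→1
  placing 0:u first → 4 extensions
  placing 2:c first → 5 extensions
total linear extensions = 9

9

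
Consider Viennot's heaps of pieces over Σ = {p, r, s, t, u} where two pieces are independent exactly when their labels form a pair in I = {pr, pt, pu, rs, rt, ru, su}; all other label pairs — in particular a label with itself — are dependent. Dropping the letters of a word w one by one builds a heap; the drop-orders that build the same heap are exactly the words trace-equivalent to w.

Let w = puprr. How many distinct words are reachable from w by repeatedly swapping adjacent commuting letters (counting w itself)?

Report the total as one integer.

#0=p has no predecessor
#1=u has no predecessor
#2=p depends on [0:p]
#3=r has no predecessor
#4=r depends on [3:r]
sources: [0:p, 1:u, 3:r]
N(rest) = Σ N(rest − s) over sources s of rest; N(one piece) = 1:
  size 1 → [1]=1  [2]=1  [4]=1
  size 2 → [0,2]=1  [1,2]=2  [1,4]=2  [2,4]=2  [3,4]=1
  size 3 → [0,1,2]=3  [0,2,4]=3  [1,2,4]=6  [1,3,4]=3  [2,3,4]=3
  first=0(p) contributes 12
  first=1(u) contributes 6
  first=3(r) contributes 12
|[w]| = 30

30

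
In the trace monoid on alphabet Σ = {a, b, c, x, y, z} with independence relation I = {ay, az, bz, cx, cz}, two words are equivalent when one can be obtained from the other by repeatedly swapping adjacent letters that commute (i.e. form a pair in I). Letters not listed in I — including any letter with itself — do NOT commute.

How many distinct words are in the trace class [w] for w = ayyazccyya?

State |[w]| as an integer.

72

#0=a has no predecessor
#1=y has no predecessor
#2=y depends on [1:y]
#3=a depends on [0:a]
#4=z depends on [2:y]
#5=c depends on [2:y, 3:a]
#6=c depends on [5:c]
#7=y depends on [4:z, 6:c]
#8=y depends on [7:y]
#9=a depends on [6:c]
sources: [0:a, 1:y]
N(rest) = Σ N(rest − s) over sources s of rest; N(one piece) = 1:
  size 1 → [8]=1  [9]=1
  size 2 → [7,8]=1  [8,9]=2
  size 3 → [4,7,8]=1  [7,8,9]=3
  size 4 → [4,7,8,9]=4  [6,7,8,9]=3
  size 5 → [4,6,7,8,9]=7  [5,6,7,8,9]=3
  size 6 → [3,5,6,7,8,9]=3  [4,5,6,7,8,9]=10
  size 7 → [0,3,5,6,7,8,9]=3  [2,4,5,6,7,8,9]=10  [3,4,5,6,7,8,9]=13
  size 8 → [0,3,4,5,6,7,8,9]=16  [1,2,4,5,6,7,8,9]=10  [2,3,4,5,6,7,8,9]=23
  first=0(a) contributes 33
  first=1(y) contributes 39
|[w]| = 72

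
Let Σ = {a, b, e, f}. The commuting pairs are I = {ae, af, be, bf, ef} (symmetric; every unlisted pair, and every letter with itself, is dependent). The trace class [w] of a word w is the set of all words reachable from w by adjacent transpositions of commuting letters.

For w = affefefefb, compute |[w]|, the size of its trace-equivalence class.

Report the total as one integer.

2520

#0=a has no predecessor
#1=f has no predecessor
#2=f depends on [1:f]
#3=e has no predecessor
#4=f depends on [2:f]
#5=e depends on [3:e]
#6=f depends on [4:f]
#7=e depends on [5:e]
#8=f depends on [6:f]
#9=b depends on [0:a]
sources: [0:a, 1:f, 3:e]
N(rest) = Σ N(rest − s) over sources s of rest; N(one piece) = 1:
  size 1 → [7]=1  [8]=1  [9]=1
  size 2 → [0,9]=1  [5,7]=1  [6,8]=1  [7,8]=2  [7,9]=2  [8,9]=2
  size 3 → [0,7,9]=3  [0,8,9]=3  [3,5,7]=1  [4,6,8]=1  [5,7,8]=3  [5,7,9]=3  [6,7,8]=3  [6,8,9]=3  [7,8,9]=6
  size 4 → [0,5,7,9]=6  [0,6,8,9]=6  [0,7,8,9]=12  [2,4,6,8]=1  [3,5,7,8]=4  [3,5,7,9]=4  [4,6,7,8]=4  [4,6,8,9]=4  [5,6,7,8]=6  [5,7,8,9]=12  [6,7,8,9]=12
  size 5 → [0,3,5,7,9]=10  [0,4,6,8,9]=10  [0,5,7,8,9]=30  [0,6,7,8,9]=30  [1,2,4,6,8]=1  [2,4,6,7,8]=5  [2,4,6,8,9]=5  [3,5,6,7,8]=10  [3,5,7,8,9]=20  [4,5,6,7,8]=10  [4,6,7,8,9]=20  [5,6,7,8,9]=30
  size 6 → [0,2,4,6,8,9]=15  [0,3,5,7,8,9]=60  [0,4,6,7,8,9]=60  [0,5,6,7,8,9]=90  [1,2,4,6,7,8]=6  [1,2,4,6,8,9]=6  [2,4,5,6,7,8]=15  [2,4,6,7,8,9]=30  [3,4,5,6,7,8]=20  [3,5,6,7,8,9]=60  [4,5,6,7,8,9]=60
  size 7 → [0,1,2,4,6,8,9]=21  [0,2,4,6,7,8,9]=105  [0,3,5,6,7,8,9]=210  [0,4,5,6,7,8,9]=210  [1,2,4,5,6,7,8]=21  [1,2,4,6,7,8,9]=42  [2,3,4,5,6,7,8]=35  [2,4,5,6,7,8,9]=105  [3,4,5,6,7,8,9]=140
  size 8 → [0,1,2,4,6,7,8,9]=168  [0,2,4,5,6,7,8,9]=420  [0,3,4,5,6,7,8,9]=560  [1,2,3,4,5,6,7,8]=56  [1,2,4,5,6,7,8,9]=168  [2,3,4,5,6,7,8,9]=280
  first=0(a) contributes 504
  first=1(f) contributes 1260
  first=3(e) contributes 756
|[w]| = 2520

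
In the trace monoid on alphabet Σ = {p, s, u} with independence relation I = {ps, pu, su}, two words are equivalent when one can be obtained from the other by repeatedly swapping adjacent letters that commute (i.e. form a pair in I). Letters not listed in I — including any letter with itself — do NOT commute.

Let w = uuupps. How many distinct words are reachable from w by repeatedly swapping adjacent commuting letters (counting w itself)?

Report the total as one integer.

60

piece 0:u — minimal
piece 1:u rests on {0:u}
piece 2:u rests on {1:u}
piece 3:p — minimal
piece 4:p rests on {3:p}
piece 5:s — minimal
minimal pieces: {0:u, 3:p, 5:s}
ways to finish when only these pieces remain (= sum over removing one remaining piece with nothing left below it):
  1 left: {2}→1  {4}→1  {5}→1
  2 left: {1,2}→1  {2,4}→2  {2,5}→2  {3,4}→1  {4,5}→2
  3 left: {0,1,2}→1  {1,2,4}→3  {1,2,5}→3  {2,3,4}→3  {2,4,5}→6  {3,4,5}→3
  4 left: {0,1,2,4}→4  {0,1,2,5}→4  {1,2,3,4}→6  {1,2,4,5}→12  {2,3,4,5}→12
  placing 0:u first → 30 extensions
  placing 3:p first → 20 extensions
  placing 5:s first → 10 extensions
total linear extensions = 60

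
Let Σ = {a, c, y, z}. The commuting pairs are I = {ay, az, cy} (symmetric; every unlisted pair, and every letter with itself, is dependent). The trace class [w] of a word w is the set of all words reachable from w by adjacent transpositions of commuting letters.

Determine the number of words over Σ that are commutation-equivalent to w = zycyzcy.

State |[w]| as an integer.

6

drop 0:z onto floor
drop 1:y onto {0:z}
drop 2:c onto {0:z}
drop 3:y onto {1:y}
drop 4:z onto {2:c, 3:y}
drop 5:c onto {4:z}
drop 6:y onto {4:z}
ground layer = {0:z}
drop-orders for the pieces not yet dropped (sum over which currently-grounded one goes next):
  1 to go: {5} 1  {6} 1
  2 to go: {5,6} 2
  3 to go: {4,5,6} 2
  4 to go: {2,4,5,6} 2  {3,4,5,6} 2
  5 to go: {1,3,4,5,6} 2  {2,3,4,5,6} 4
  if 0:z drops first: 6 orders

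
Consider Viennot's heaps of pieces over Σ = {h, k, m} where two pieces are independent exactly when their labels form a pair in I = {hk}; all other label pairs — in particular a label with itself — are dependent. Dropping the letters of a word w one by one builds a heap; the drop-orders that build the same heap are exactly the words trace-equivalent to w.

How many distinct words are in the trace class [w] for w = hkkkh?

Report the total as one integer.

10

drop 0:h onto floor
drop 1:k onto floor
drop 2:k onto {1:k}
drop 3:k onto {2:k}
drop 4:h onto {0:h}
ground layer = {0:h, 1:k}
drop-orders for the pieces not yet dropped (sum over which currently-grounded one goes next):
  1 to go: {3} 1  {4} 1
  2 to go: {0,4} 1  {2,3} 1  {3,4} 2
  3 to go: {0,3,4} 3  {1,2,3} 1  {2,3,4} 3
  if 0:h drops first: 4 orders
  if 1:k drops first: 6 orders
heap linearizations: 10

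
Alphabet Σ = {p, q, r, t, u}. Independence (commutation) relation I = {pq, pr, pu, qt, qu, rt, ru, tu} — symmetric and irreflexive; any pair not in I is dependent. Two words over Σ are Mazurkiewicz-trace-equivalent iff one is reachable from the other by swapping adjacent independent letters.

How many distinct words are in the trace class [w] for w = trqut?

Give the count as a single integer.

drop 0:t onto floor
drop 1:r onto floor
drop 2:q onto {1:r}
drop 3:u onto floor
drop 4:t onto {0:t}
ground layer = {0:t, 1:r, 3:u}
drop-orders for the pieces not yet dropped (sum over which currently-grounded one goes next):
  1 to go: {2} 1  {3} 1  {4} 1
  2 to go: {0,4} 1  {1,2} 1  {2,3} 2  {2,4} 2  {3,4} 2
  3 to go: {0,2,4} 3  {0,3,4} 3  {1,2,3} 3  {1,2,4} 3  {2,3,4} 6
  if 0:t drops first: 12 orders
  if 1:r drops first: 12 orders
  if 3:u drops first: 6 orders
heap linearizations: 30

30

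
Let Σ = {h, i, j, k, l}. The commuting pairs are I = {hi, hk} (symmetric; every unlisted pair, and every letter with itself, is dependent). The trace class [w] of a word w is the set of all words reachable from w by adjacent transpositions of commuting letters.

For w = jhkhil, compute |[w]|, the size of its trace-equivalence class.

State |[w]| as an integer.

0(j) covers ∅
1(h) covers 0:j
2(k) covers 0:j
3(h) covers 1:h
4(i) covers 2:k
5(l) covers 3:h, 4:i
floor of heap: 0:j
completions by unplaced set U, small U first (add the entries for U minus each lowest piece of U):
  |U|=1: {5}:1
  |U|=2: {3,5}:1  {4,5}:1
  |U|=3: {1,3,5}:1  {2,4,5}:1  {3,4,5}:2
  |U|=4: {1,3,4,5}:3  {2,3,4,5}:3
  start at 0(j): 6

6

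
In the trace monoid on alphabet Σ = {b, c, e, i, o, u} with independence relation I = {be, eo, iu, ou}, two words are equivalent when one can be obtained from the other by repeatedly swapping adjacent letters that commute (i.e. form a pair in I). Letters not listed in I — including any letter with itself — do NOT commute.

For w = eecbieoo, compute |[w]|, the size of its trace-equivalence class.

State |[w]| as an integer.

3

piece 0:e — minimal
piece 1:e rests on {0:e}
piece 2:c rests on {1:e}
piece 3:b rests on {2:c}
piece 4:i rests on {3:b}
piece 5:e rests on {4:i}
piece 6:o rests on {4:i}
piece 7:o rests on {6:o}
minimal pieces: {0:e}
ways to finish when only these pieces remain (= sum over removing one remaining piece with nothing left below it):
  1 left: {5}→1  {7}→1
  2 left: {5,7}→2  {6,7}→1
  3 left: {5,6,7}→3
  4 left: {4,5,6,7}→3
  5 left: {3,4,5,6,7}→3
  6 left: {2,3,4,5,6,7}→3
  placing 0:e first → 3 extensions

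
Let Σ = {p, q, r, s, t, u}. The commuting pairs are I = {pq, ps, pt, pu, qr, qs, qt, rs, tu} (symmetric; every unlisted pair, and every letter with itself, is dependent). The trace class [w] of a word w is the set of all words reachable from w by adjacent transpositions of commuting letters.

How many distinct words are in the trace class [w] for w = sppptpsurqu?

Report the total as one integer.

piece 0:s — minimal
piece 1:p — minimal
piece 2:p rests on {1:p}
piece 3:p rests on {2:p}
piece 4:t rests on {0:s}
piece 5:p rests on {3:p}
piece 6:s rests on {4:t}
piece 7:u rests on {6:s}
piece 8:r rests on {5:p, 7:u}
piece 9:q rests on {7:u}
piece 10:u rests on {8:r, 9:q}
minimal pieces: {0:s, 1:p}
ways to finish when only these pieces remain (= sum over removing one remaining piece with nothing left below it):
  1 left: {10}→1
  2 left: {8,10}→1  {9,10}→1
  3 left: {5,8,10}→1  {8,9,10}→2
  4 left: {3,5,8,10}→1  {5,8,9,10}→3  {7,8,9,10}→2
  5 left: {2,3,5,8,10}→1  {3,5,8,9,10}→4  {5,7,8,9,10}→5  {6,7,8,9,10}→2
  6 left: {1,2,3,5,8,10}→1  {2,3,5,8,9,10}→5  {3,5,7,8,9,10}→9  {4,6,7,8,9,10}→2  {5,6,7,8,9,10}→7
  7 left: {0,4,6,7,8,9,10}→2  {1,2,3,5,8,9,10}→6  {2,3,5,7,8,9,10}→14  {3,5,6,7,8,9,10}→16  {4,5,6,7,8,9,10}→9
  8 left: {0,4,5,6,7,8,9,10}→11  {1,2,3,5,7,8,9,10}→20  {2,3,5,6,7,8,9,10}→30  {3,4,5,6,7,8,9,10}→25
  9 left: {0,3,4,5,6,7,8,9,10}→36  {1,2,3,5,6,7,8,9,10}→50  {2,3,4,5,6,7,8,9,10}→55
  placing 0:s first → 105 extensions
  placing 1:p first → 91 extensions
total linear extensions = 196

196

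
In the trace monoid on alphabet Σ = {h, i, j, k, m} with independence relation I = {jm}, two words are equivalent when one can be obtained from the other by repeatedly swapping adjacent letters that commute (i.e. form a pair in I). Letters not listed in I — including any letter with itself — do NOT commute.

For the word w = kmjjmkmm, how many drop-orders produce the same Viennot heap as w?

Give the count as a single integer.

0(k) covers ∅
1(m) covers 0:k
2(j) covers 0:k
3(j) covers 2:j
4(m) covers 1:m
5(k) covers 3:j, 4:m
6(m) covers 5:k
7(m) covers 6:m
floor of heap: 0:k
completions by unplaced set U, small U first (add the entries for U minus each lowest piece of U):
  |U|=1: {7}:1
  |U|=2: {6,7}:1
  |U|=3: {5,6,7}:1
  |U|=4: {3,5,6,7}:1  {4,5,6,7}:1
  |U|=5: {1,4,5,6,7}:1  {2,3,5,6,7}:1  {3,4,5,6,7}:2
  |U|=6: {1,3,4,5,6,7}:3  {2,3,4,5,6,7}:3
  start at 0(k): 6

6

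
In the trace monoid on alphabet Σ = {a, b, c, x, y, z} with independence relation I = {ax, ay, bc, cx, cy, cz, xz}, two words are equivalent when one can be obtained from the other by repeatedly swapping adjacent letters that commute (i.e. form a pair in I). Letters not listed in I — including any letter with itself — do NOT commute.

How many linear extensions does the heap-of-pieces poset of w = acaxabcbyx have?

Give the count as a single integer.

drop 0:a onto floor
drop 1:c onto {0:a}
drop 2:a onto {1:c}
drop 3:x onto floor
drop 4:a onto {2:a}
drop 5:b onto {3:x, 4:a}
drop 6:c onto {4:a}
drop 7:b onto {5:b}
drop 8:y onto {7:b}
drop 9:x onto {8:y}
ground layer = {0:a, 3:x}
drop-orders for the pieces not yet dropped (sum over which currently-grounded one goes next):
  1 to go: {6} 1  {9} 1
  2 to go: {6,9} 2  {8,9} 1
  3 to go: {6,8,9} 3  {7,8,9} 1
  4 to go: {5,7,8,9} 1  {6,7,8,9} 4
  5 to go: {3,5,7,8,9} 1  {5,6,7,8,9} 5
  6 to go: {3,5,6,7,8,9} 6  {4,5,6,7,8,9} 5
  7 to go: {2,4,5,6,7,8,9} 5  {3,4,5,6,7,8,9} 11
  8 to go: {1,2,4,5,6,7,8,9} 5  {2,3,4,5,6,7,8,9} 16
  if 0:a drops first: 21 orders
  if 3:x drops first: 5 orders
heap linearizations: 26

26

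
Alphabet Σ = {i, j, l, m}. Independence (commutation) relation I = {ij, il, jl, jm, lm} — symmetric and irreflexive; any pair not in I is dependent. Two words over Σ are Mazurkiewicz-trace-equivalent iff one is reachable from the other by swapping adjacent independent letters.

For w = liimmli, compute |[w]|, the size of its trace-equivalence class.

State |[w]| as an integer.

21

drop 0:l onto floor
drop 1:i onto floor
drop 2:i onto {1:i}
drop 3:m onto {2:i}
drop 4:m onto {3:m}
drop 5:l onto {0:l}
drop 6:i onto {4:m}
ground layer = {0:l, 1:i}
drop-orders for the pieces not yet dropped (sum over which currently-grounded one goes next):
  1 to go: {5} 1  {6} 1
  2 to go: {0,5} 1  {4,6} 1  {5,6} 2
  3 to go: {0,5,6} 3  {3,4,6} 1  {4,5,6} 3
  4 to go: {0,4,5,6} 6  {2,3,4,6} 1  {3,4,5,6} 4
  5 to go: {0,3,4,5,6} 10  {1,2,3,4,6} 1  {2,3,4,5,6} 5
  if 0:l drops first: 6 orders
  if 1:i drops first: 15 orders
heap linearizations: 21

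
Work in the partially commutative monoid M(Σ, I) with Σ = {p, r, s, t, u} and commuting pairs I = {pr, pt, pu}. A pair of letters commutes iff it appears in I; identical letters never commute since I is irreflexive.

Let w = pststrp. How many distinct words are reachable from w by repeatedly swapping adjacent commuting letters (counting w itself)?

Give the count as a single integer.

drop 0:p onto floor
drop 1:s onto {0:p}
drop 2:t onto {1:s}
drop 3:s onto {2:t}
drop 4:t onto {3:s}
drop 5:r onto {4:t}
drop 6:p onto {3:s}
ground layer = {0:p}
drop-orders for the pieces not yet dropped (sum over which currently-grounded one goes next):
  1 to go: {5} 1  {6} 1
  2 to go: {4,5} 1  {5,6} 2
  3 to go: {4,5,6} 3
  4 to go: {3,4,5,6} 3
  5 to go: {2,3,4,5,6} 3
  if 0:p drops first: 3 orders

3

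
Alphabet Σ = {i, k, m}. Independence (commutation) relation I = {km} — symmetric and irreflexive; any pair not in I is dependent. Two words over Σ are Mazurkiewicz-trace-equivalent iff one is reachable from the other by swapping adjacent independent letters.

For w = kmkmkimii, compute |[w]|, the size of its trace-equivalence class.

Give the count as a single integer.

10

drop 0:k onto floor
drop 1:m onto floor
drop 2:k onto {0:k}
drop 3:m onto {1:m}
drop 4:k onto {2:k}
drop 5:i onto {3:m, 4:k}
drop 6:m onto {5:i}
drop 7:i onto {6:m}
drop 8:i onto {7:i}
ground layer = {0:k, 1:m}
drop-orders for the pieces not yet dropped (sum over which currently-grounded one goes next):
  1 to go: {8} 1
  2 to go: {7,8} 1
  3 to go: {6,7,8} 1
  4 to go: {5,6,7,8} 1
  5 to go: {3,5,6,7,8} 1  {4,5,6,7,8} 1
  6 to go: {1,3,5,6,7,8} 1  {2,4,5,6,7,8} 1  {3,4,5,6,7,8} 2
  7 to go: {0,2,4,5,6,7,8} 1  {1,3,4,5,6,7,8} 3  {2,3,4,5,6,7,8} 3
  if 0:k drops first: 6 orders
  if 1:m drops first: 4 orders
heap linearizations: 10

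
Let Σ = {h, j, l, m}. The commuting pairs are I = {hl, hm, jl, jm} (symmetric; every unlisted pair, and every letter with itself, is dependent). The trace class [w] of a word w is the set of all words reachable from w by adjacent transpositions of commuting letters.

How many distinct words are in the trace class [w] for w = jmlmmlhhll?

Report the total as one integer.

0(j) covers ∅
1(m) covers ∅
2(l) covers 1:m
3(m) covers 2:l
4(m) covers 3:m
5(l) covers 4:m
6(h) covers 0:j
7(h) covers 6:h
8(l) covers 5:l
9(l) covers 8:l
floor of heap: 0:j, 1:m
completions by unplaced set U, small U first (add the entries for U minus each lowest piece of U):
  |U|=1: {7}:1  {9}:1
  |U|=2: {6,7}:1  {7,9}:2  {8,9}:1
  |U|=3: {0,6,7}:1  {5,8,9}:1  {6,7,9}:3  {7,8,9}:3
  |U|=4: {0,6,7,9}:4  {4,5,8,9}:1  {5,7,8,9}:4  {6,7,8,9}:6
  |U|=5: {0,6,7,8,9}:10  {3,4,5,8,9}:1  {4,5,7,8,9}:5  {5,6,7,8,9}:10
  |U|=6: {0,5,6,7,8,9}:20  {2,3,4,5,8,9}:1  {3,4,5,7,8,9}:6  {4,5,6,7,8,9}:15
  |U|=7: {0,4,5,6,7,8,9}:35  {1,2,3,4,5,8,9}:1  {2,3,4,5,7,8,9}:7  {3,4,5,6,7,8,9}:21
  |U|=8: {0,3,4,5,6,7,8,9}:56  {1,2,3,4,5,7,8,9}:8  {2,3,4,5,6,7,8,9}:28
  start at 0(j): 36
  start at 1(m): 84
sum over floor = 120

120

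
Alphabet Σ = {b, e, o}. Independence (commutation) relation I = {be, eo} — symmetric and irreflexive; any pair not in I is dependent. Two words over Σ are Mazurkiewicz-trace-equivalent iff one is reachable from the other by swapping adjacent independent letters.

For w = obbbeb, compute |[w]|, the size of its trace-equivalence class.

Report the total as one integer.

6

drop 0:o onto floor
drop 1:b onto {0:o}
drop 2:b onto {1:b}
drop 3:b onto {2:b}
drop 4:e onto floor
drop 5:b onto {3:b}
ground layer = {0:o, 4:e}
drop-orders for the pieces not yet dropped (sum over which currently-grounded one goes next):
  1 to go: {4} 1  {5} 1
  2 to go: {3,5} 1  {4,5} 2
  3 to go: {2,3,5} 1  {3,4,5} 3
  4 to go: {1,2,3,5} 1  {2,3,4,5} 4
  if 0:o drops first: 5 orders
  if 4:e drops first: 1 orders
heap linearizations: 6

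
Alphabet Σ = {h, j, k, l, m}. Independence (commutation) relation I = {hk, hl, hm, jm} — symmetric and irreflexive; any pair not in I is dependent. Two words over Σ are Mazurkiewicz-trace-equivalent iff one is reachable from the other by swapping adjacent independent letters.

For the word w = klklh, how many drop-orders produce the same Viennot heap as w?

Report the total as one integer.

5

#0=k has no predecessor
#1=l depends on [0:k]
#2=k depends on [1:l]
#3=l depends on [2:k]
#4=h has no predecessor
sources: [0:k, 4:h]
N(rest) = Σ N(rest − s) over sources s of rest; N(one piece) = 1:
  size 1 → [3]=1  [4]=1
  size 2 → [2,3]=1  [3,4]=2
  size 3 → [1,2,3]=1  [2,3,4]=3
  first=0(k) contributes 4
  first=4(h) contributes 1
|[w]| = 5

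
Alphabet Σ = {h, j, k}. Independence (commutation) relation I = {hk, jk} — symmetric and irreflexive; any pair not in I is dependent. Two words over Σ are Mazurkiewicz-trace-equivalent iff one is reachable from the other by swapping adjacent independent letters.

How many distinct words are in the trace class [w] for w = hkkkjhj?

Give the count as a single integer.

0(h) covers ∅
1(k) covers ∅
2(k) covers 1:k
3(k) covers 2:k
4(j) covers 0:h
5(h) covers 4:j
6(j) covers 5:h
floor of heap: 0:h, 1:k
completions by unplaced set U, small U first (add the entries for U minus each lowest piece of U):
  |U|=1: {3}:1  {6}:1
  |U|=2: {2,3}:1  {3,6}:2  {5,6}:1
  |U|=3: {1,2,3}:1  {2,3,6}:3  {3,5,6}:3  {4,5,6}:1
  |U|=4: {0,4,5,6}:1  {1,2,3,6}:4  {2,3,5,6}:6  {3,4,5,6}:4
  |U|=5: {0,3,4,5,6}:5  {1,2,3,5,6}:10  {2,3,4,5,6}:10
  start at 0(h): 20
  start at 1(k): 15
sum over floor = 35

35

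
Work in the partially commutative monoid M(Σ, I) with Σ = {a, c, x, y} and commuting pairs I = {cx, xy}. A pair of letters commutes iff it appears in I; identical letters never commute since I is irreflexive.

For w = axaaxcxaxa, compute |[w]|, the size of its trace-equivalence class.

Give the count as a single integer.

3

drop 0:a onto floor
drop 1:x onto {0:a}
drop 2:a onto {1:x}
drop 3:a onto {2:a}
drop 4:x onto {3:a}
drop 5:c onto {3:a}
drop 6:x onto {4:x}
drop 7:a onto {5:c, 6:x}
drop 8:x onto {7:a}
drop 9:a onto {8:x}
ground layer = {0:a}
drop-orders for the pieces not yet dropped (sum over which currently-grounded one goes next):
  1 to go: {9} 1
  2 to go: {8,9} 1
  3 to go: {7,8,9} 1
  4 to go: {5,7,8,9} 1  {6,7,8,9} 1
  5 to go: {4,6,7,8,9} 1  {5,6,7,8,9} 2
  6 to go: {4,5,6,7,8,9} 3
  7 to go: {3,4,5,6,7,8,9} 3
  8 to go: {2,3,4,5,6,7,8,9} 3
  if 0:a drops first: 3 orders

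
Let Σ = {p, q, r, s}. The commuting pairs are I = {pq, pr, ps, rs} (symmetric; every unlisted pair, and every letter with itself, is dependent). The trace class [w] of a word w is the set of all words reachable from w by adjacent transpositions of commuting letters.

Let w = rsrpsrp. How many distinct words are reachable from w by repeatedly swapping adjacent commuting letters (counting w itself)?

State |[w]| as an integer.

0(r) covers ∅
1(s) covers ∅
2(r) covers 0:r
3(p) covers ∅
4(s) covers 1:s
5(r) covers 2:r
6(p) covers 3:p
floor of heap: 0:r, 1:s, 3:p
completions by unplaced set U, small U first (add the entries for U minus each lowest piece of U):
  |U|=1: {4}:1  {5}:1  {6}:1
  |U|=2: {1,4}:1  {2,5}:1  {3,6}:1  {4,5}:2  {4,6}:2  {5,6}:2
  |U|=3: {0,2,5}:1  {1,4,5}:3  {1,4,6}:3  {2,4,5}:3  {2,5,6}:3  {3,4,6}:3  {3,5,6}:3  {4,5,6}:6
  |U|=4: {0,2,4,5}:4  {0,2,5,6}:4  {1,2,4,5}:6  {1,3,4,6}:6  {1,4,5,6}:12  {2,3,5,6}:6  {2,4,5,6}:12  {3,4,5,6}:12
  |U|=5: {0,1,2,4,5}:10  {0,2,3,5,6}:10  {0,2,4,5,6}:20  {1,2,4,5,6}:30  {1,3,4,5,6}:30  {2,3,4,5,6}:30
  start at 0(r): 90
  start at 1(s): 60
  start at 3(p): 60
sum over floor = 210

210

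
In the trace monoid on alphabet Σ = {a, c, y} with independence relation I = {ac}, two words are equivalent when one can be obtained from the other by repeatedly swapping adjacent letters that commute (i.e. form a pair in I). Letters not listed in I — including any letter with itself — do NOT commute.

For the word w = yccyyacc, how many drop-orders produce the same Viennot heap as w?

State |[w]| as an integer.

#0=y has no predecessor
#1=c depends on [0:y]
#2=c depends on [1:c]
#3=y depends on [2:c]
#4=y depends on [3:y]
#5=a depends on [4:y]
#6=c depends on [4:y]
#7=c depends on [6:c]
sources: [0:y]
N(rest) = Σ N(rest − s) over sources s of rest; N(one piece) = 1:
  size 1 → [5]=1  [7]=1
  size 2 → [5,7]=2  [6,7]=1
  size 3 → [5,6,7]=3
  size 4 → [4,5,6,7]=3
  size 5 → [3,4,5,6,7]=3
  size 6 → [2,3,4,5,6,7]=3
  first=0(y) contributes 3

3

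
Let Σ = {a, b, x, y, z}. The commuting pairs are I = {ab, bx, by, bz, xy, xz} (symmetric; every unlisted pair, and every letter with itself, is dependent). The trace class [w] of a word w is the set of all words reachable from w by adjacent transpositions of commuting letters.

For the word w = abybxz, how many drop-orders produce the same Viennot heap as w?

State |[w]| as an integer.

45

drop 0:a onto floor
drop 1:b onto floor
drop 2:y onto {0:a}
drop 3:b onto {1:b}
drop 4:x onto {0:a}
drop 5:z onto {2:y}
ground layer = {0:a, 1:b}
drop-orders for the pieces not yet dropped (sum over which currently-grounded one goes next):
  1 to go: {3} 1  {4} 1  {5} 1
  2 to go: {1,3} 1  {2,5} 1  {3,4} 2  {3,5} 2  {4,5} 2
  3 to go: {1,3,4} 3  {1,3,5} 3  {2,3,5} 3  {2,4,5} 3  {3,4,5} 6
  4 to go: {0,2,4,5} 3  {1,2,3,5} 6  {1,3,4,5} 12  {2,3,4,5} 12
  if 0:a drops first: 30 orders
  if 1:b drops first: 15 orders
heap linearizations: 45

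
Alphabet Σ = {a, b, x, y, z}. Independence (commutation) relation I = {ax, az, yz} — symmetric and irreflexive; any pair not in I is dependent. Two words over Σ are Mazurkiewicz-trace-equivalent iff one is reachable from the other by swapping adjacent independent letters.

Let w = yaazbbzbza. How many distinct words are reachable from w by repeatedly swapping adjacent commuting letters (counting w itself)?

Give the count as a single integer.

#0=y has no predecessor
#1=a depends on [0:y]
#2=a depends on [1:a]
#3=z has no predecessor
#4=b depends on [2:a, 3:z]
#5=b depends on [4:b]
#6=z depends on [5:b]
#7=b depends on [6:z]
#8=z depends on [7:b]
#9=a depends on [7:b]
sources: [0:y, 3:z]
N(rest) = Σ N(rest − s) over sources s of rest; N(one piece) = 1:
  size 1 → [8]=1  [9]=1
  size 2 → [8,9]=2
  size 3 → [7,8,9]=2
  size 4 → [6,7,8,9]=2
  size 5 → [5,6,7,8,9]=2
  size 6 → [4,5,6,7,8,9]=2
  size 7 → [2,4,5,6,7,8,9]=2  [3,4,5,6,7,8,9]=2
  size 8 → [1,2,4,5,6,7,8,9]=2  [2,3,4,5,6,7,8,9]=4
  first=0(y) contributes 6
  first=3(z) contributes 2
|[w]| = 8

8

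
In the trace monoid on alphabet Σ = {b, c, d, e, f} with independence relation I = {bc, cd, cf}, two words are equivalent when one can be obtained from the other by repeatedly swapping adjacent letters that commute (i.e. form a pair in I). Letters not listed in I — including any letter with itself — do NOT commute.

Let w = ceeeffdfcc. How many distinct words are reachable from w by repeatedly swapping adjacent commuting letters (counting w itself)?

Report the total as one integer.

15

drop 0:c onto floor
drop 1:e onto {0:c}
drop 2:e onto {1:e}
drop 3:e onto {2:e}
drop 4:f onto {3:e}
drop 5:f onto {4:f}
drop 6:d onto {5:f}
drop 7:f onto {6:d}
drop 8:c onto {3:e}
drop 9:c onto {8:c}
ground layer = {0:c}
drop-orders for the pieces not yet dropped (sum over which currently-grounded one goes next):
  1 to go: {7} 1  {9} 1
  2 to go: {6,7} 1  {7,9} 2  {8,9} 1
  3 to go: {5,6,7} 1  {6,7,9} 3  {7,8,9} 3
  4 to go: {4,5,6,7} 1  {5,6,7,9} 4  {6,7,8,9} 6
  5 to go: {4,5,6,7,9} 5  {5,6,7,8,9} 10
  6 to go: {4,5,6,7,8,9} 15
  7 to go: {3,4,5,6,7,8,9} 15
  8 to go: {2,3,4,5,6,7,8,9} 15
  if 0:c drops first: 15 orders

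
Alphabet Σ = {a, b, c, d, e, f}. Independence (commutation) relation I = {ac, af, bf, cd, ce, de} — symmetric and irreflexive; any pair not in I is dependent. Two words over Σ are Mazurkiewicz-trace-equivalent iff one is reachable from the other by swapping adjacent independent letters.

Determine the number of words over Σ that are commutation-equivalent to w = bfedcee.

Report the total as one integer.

40

#0=b has no predecessor
#1=f has no predecessor
#2=e depends on [0:b, 1:f]
#3=d depends on [0:b, 1:f]
#4=c depends on [0:b, 1:f]
#5=e depends on [2:e]
#6=e depends on [5:e]
sources: [0:b, 1:f]
N(rest) = Σ N(rest − s) over sources s of rest; N(one piece) = 1:
  size 1 → [3]=1  [4]=1  [6]=1
  size 2 → [3,4]=2  [3,6]=2  [4,6]=2  [5,6]=1
  size 3 → [2,5,6]=1  [3,4,6]=6  [3,5,6]=3  [4,5,6]=3
  size 4 → [2,3,5,6]=4  [2,4,5,6]=4  [3,4,5,6]=12
  size 5 → [2,3,4,5,6]=20
  first=0(b) contributes 20
  first=1(f) contributes 20
|[w]| = 40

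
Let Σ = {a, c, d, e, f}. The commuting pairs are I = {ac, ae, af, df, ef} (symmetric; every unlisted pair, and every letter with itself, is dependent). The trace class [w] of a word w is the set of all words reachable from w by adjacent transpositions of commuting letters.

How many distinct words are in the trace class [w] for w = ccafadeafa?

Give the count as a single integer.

#0=c has no predecessor
#1=c depends on [0:c]
#2=a has no predecessor
#3=f depends on [1:c]
#4=a depends on [2:a]
#5=d depends on [1:c, 4:a]
#6=e depends on [5:d]
#7=a depends on [5:d]
#8=f depends on [3:f]
#9=a depends on [7:a]
sources: [0:c, 2:a]
N(rest) = Σ N(rest − s) over sources s of rest; N(one piece) = 1:
  size 1 → [6]=1  [8]=1  [9]=1
  size 2 → [3,8]=1  [6,8]=2  [6,9]=2  [7,9]=1  [8,9]=2
  size 3 → [3,6,8]=3  [3,8,9]=3  [6,7,9]=3  [6,8,9]=6  [7,8,9]=3
  size 4 → [3,6,8,9]=12  [3,7,8,9]=6  [5,6,7,9]=3  [6,7,8,9]=12
  size 5 → [3,6,7,8,9]=30  [4,5,6,7,9]=3  [5,6,7,8,9]=15
  size 6 → [2,4,5,6,7,9]=3  [3,5,6,7,8,9]=45  [4,5,6,7,8,9]=18
  size 7 → [1,3,5,6,7,8,9]=45  [2,4,5,6,7,8,9]=21  [3,4,5,6,7,8,9]=63
  size 8 → [0,1,3,5,6,7,8,9]=45  [1,3,4,5,6,7,8,9]=108  [2,3,4,5,6,7,8,9]=84
  first=0(c) contributes 192
  first=2(a) contributes 153
|[w]| = 345

345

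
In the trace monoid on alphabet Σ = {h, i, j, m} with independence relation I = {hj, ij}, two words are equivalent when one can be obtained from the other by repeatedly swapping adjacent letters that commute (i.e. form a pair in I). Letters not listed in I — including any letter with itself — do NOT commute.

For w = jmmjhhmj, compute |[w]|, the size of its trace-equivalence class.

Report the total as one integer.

3

piece 0:j — minimal
piece 1:m rests on {0:j}
piece 2:m rests on {1:m}
piece 3:j rests on {2:m}
piece 4:h rests on {2:m}
piece 5:h rests on {4:h}
piece 6:m rests on {3:j, 5:h}
piece 7:j rests on {6:m}
minimal pieces: {0:j}
ways to finish when only these pieces remain (= sum over removing one remaining piece with nothing left below it):
  1 left: {7}→1
  2 left: {6,7}→1
  3 left: {3,6,7}→1  {5,6,7}→1
  4 left: {3,5,6,7}→2  {4,5,6,7}→1
  5 left: {3,4,5,6,7}→3
  6 left: {2,3,4,5,6,7}→3
  placing 0:j first → 3 extensions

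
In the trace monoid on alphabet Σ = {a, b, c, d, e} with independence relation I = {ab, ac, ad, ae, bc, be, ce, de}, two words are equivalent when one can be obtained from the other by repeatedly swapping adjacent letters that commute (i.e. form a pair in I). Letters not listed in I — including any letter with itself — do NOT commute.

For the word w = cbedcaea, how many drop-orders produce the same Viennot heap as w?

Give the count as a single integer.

0(c) covers ∅
1(b) covers ∅
2(e) covers ∅
3(d) covers 0:c, 1:b
4(c) covers 3:d
5(a) covers ∅
6(e) covers 2:e
7(a) covers 5:a
floor of heap: 0:c, 1:b, 2:e, 5:a
completions by unplaced set U, small U first (add the entries for U minus each lowest piece of U):
  |U|=1: {4}:1  {6}:1  {7}:1
  |U|=2: {2,6}:1  {3,4}:1  {4,6}:2  {4,7}:2  {5,7}:1  {6,7}:2
  |U|=3: {0,3,4}:1  {1,3,4}:1  {2,4,6}:3  {2,6,7}:3  {3,4,6}:3  {3,4,7}:3  {4,5,7}:3  {4,6,7}:6  {5,6,7}:3
  |U|=4: {0,1,3,4}:2  {0,3,4,6}:4  {0,3,4,7}:4  {1,3,4,6}:4  {1,3,4,7}:4  {2,3,4,6}:6  {2,4,6,7}:12  {2,5,6,7}:6  {3,4,5,7}:6  {3,4,6,7}:12  {4,5,6,7}:12
  |U|=5: {0,1,3,4,6}:10  {0,1,3,4,7}:10  {0,2,3,4,6}:10  {0,3,4,5,7}:10  {0,3,4,6,7}:20  {1,2,3,4,6}:10  {1,3,4,5,7}:10  {1,3,4,6,7}:20  {2,3,4,6,7}:30  {2,4,5,6,7}:30  {3,4,5,6,7}:30
  |U|=6: {0,1,2,3,4,6}:30  {0,1,3,4,5,7}:30  {0,1,3,4,6,7}:60  {0,2,3,4,6,7}:60  {0,3,4,5,6,7}:60  {1,2,3,4,6,7}:60  {1,3,4,5,6,7}:60  {2,3,4,5,6,7}:90
  start at 0(c): 210
  start at 1(b): 210
  start at 2(e): 210
  start at 5(a): 210
sum over floor = 840

840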